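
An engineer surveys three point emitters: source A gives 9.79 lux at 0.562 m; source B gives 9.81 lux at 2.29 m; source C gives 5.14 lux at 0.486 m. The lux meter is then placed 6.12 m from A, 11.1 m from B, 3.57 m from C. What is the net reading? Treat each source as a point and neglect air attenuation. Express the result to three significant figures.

0.595 lux

Each source contributes Iᵢ·(dᵢ/rᵢ)²; contributions add.
A: 9.79 × (0.562/6.12)² = 0.08256 lux
B: 9.81 × (2.29/11.1)² = 0.4175 lux
C: 5.14 × (0.486/3.57)² = 0.09526 lux
Total = 0.08256 + 0.4175 + 0.09526 = 0.5953 lux.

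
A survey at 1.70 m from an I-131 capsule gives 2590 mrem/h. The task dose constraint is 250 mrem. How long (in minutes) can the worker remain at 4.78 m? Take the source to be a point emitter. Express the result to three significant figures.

Applying the 1/r² law, rate at 4.78 m:
(1.70/4.78)² = 0.1265, so 2590 × 0.1265 = 327.6 mrem/h.
Stay time = 250 mrem ÷ 327.6 mrem/h = 0.7631 h = 45.79 min.

45.8 min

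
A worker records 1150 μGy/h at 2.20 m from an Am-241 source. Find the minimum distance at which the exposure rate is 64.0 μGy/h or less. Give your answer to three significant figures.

9.33 m

Applying the 1/r² law, d₂ = d₁·√(I₁/I₂).
I₁/I₂ = 1150/64.0 = 17.97, so d₂ = 2.20 × √17.97 = 9.326 m.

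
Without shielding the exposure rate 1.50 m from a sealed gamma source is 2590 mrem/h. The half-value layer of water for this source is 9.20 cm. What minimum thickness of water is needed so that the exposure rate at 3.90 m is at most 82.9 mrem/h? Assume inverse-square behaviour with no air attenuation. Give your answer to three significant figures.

20.3 cm

At 3.90 m, distance alone gives 2590 × (1.50/3.90)² = 2590 × 0.1479 = 383.1 mrem/h.
Further attenuation needed: 383.1/82.9 = 4.621.
n = log₂(4.621) = 2.208 half-value layers.
Thickness = 2.208 × 9.20 cm = 20.31 cm.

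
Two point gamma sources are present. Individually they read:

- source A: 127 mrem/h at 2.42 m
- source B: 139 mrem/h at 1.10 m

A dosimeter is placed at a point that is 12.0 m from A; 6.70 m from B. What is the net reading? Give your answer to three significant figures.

8.91 mrem/h

Each source contributes Iᵢ·(dᵢ/rᵢ)²; contributions add.
A: 127 × (2.42/12.0)² = 5.165 mrem/h
B: 139 × (1.10/6.70)² = 3.747 mrem/h
Total = 5.165 + 3.747 = 8.912 mrem/h.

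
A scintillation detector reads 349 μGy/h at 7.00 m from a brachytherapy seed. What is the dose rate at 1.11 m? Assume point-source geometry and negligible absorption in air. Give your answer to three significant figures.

Applying the 1/r² law, the rate at 1.11 m is
(7.00/1.11)² = 39.77, so 349 × 39.77 = 13880 μGy/h.

13900 μGy/h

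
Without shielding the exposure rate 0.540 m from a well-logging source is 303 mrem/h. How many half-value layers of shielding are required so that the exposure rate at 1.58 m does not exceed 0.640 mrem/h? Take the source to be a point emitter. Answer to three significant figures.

At 1.58 m, distance alone gives (0.540/1.58)² = 0.1168, so 303 × 0.1168 = 35.39 mrem/h.
Further attenuation needed: 35.39/0.640 = 55.30.
n = log₂(55.30) = 5.789 half-value layers.

5.79 half-value layers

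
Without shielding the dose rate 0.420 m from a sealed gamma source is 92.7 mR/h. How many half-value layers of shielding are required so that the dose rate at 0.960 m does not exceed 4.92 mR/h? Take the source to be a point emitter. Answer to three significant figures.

At 0.960 m, distance alone gives (0.420/0.960)² = 0.1914, so 92.7 × 0.1914 = 17.74 mR/h.
Further attenuation needed: 17.74/4.92 = 3.606.
n = log₂(3.606) = 1.850 half-value layers.

1.85 half-value layers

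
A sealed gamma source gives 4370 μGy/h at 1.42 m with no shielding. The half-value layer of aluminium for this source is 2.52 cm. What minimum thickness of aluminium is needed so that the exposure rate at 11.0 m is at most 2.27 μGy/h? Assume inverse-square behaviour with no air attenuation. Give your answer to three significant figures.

At 11.0 m, distance alone gives 4370 × (1.42/11.0)² = 4370 × 0.01666 = 72.80 μGy/h.
Further attenuation needed: 72.80/2.27 = 32.07.
n = log₂(32.07) = 5.003 half-value layers.
Thickness = 5.003 × 2.52 cm = 12.61 cm.

12.6 cm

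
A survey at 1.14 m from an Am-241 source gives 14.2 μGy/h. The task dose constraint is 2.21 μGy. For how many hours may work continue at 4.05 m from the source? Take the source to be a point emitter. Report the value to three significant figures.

By the inverse-square law, rate at 4.05 m:
(1.14/4.05)² = 0.07923, so 14.2 × 0.07923 = 1.125 μGy/h.
Stay time = 2.21 μGy ÷ 1.125 μGy/h = 1.964 h.

1.96 h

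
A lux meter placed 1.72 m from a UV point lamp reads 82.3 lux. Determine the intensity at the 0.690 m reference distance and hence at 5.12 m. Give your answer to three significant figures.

Since intensity falls as 1/r²,
At 0.690 m: (1.72/0.690)² = 6.214, so 82.3 × 6.214 = 511.4 lux
At 5.12 m: 511.4 × (0.690/5.12)² = 511.4 × 0.01816 = 9.287 lux.

511 lux; 9.29 lux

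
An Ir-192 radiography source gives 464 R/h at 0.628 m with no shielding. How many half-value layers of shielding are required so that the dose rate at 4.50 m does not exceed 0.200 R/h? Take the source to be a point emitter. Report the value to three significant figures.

At 4.50 m, distance alone gives (0.628/4.50)² = 0.01948, so 464 × 0.01948 = 9.039 R/h.
Further attenuation needed: 9.039/0.200 = 45.19.
n = log₂(45.19) = 5.498 half-value layers.

5.50 half-value layers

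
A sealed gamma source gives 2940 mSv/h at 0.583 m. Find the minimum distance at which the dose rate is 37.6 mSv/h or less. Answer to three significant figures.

Using I₁d₁² = I₂d₂², d₂ = d₁·√(I₁/I₂).
I₁/I₂ = 2940/37.6 = 78.19, so d₂ = 0.583 × √78.19 = 5.155 m.

5.16 m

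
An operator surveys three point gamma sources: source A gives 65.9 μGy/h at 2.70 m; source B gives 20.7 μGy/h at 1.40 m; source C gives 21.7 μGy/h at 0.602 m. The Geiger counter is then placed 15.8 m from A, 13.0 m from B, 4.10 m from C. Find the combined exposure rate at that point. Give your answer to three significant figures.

By superposition, sum each source's inverse-square contribution:
A: 65.9 × (2.70/15.8)² = 1.924 μGy/h
B: 20.7 × (1.40/13.0)² = 0.2401 μGy/h
C: 21.7 × (0.602/4.10)² = 0.4678 μGy/h
Total = 1.924 + 0.2401 + 0.4678 = 2.632 μGy/h.

2.63 μGy/h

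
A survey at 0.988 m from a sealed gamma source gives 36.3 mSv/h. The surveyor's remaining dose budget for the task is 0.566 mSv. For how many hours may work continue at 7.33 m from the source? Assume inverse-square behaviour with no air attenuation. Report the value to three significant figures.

By the inverse-square law, rate at 7.33 m:
(0.988/7.33)² = 0.01817, so 36.3 × 0.01817 = 0.6596 mSv/h.
Stay time = 0.566 mSv ÷ 0.6596 mSv/h = 0.8581 h.

0.858 h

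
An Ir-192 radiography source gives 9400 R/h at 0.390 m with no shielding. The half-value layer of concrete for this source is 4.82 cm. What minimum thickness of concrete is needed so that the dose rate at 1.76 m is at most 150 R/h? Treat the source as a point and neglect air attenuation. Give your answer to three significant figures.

At 1.76 m, distance alone gives (0.390/1.76)² = 0.04910, so 9400 × 0.04910 = 461.5 R/h.
Further attenuation needed: 461.5/150 = 3.077.
n = log₂(3.077) = 1.622 half-value layers.
Thickness = 1.622 × 4.82 cm = 7.818 cm.

7.82 cm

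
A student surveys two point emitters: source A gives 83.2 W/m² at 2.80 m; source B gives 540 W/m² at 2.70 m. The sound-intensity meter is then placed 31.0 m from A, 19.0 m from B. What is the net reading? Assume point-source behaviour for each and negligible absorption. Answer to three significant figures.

Each source contributes Iᵢ·(dᵢ/rᵢ)²; contributions add.
A: 83.2 × (2.80/31.0)² = 0.6788 W/m²
B: 540 × (2.70/19.0)² = 10.90 W/m²
Total = 0.6788 + 10.90 = 11.58 W/m².

11.6 W/m²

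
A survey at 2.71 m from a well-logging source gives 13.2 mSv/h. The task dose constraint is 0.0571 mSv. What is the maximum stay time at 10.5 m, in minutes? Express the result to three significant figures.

3.90 min

Intensity scales as (d₁/d₂)², so rate at 10.5 m:
13.2 × (2.71/10.5)² = 13.2 × 0.06661 = 0.8793 mSv/h.
Stay time = 0.0571 mSv ÷ 0.8793 mSv/h = 0.06494 h = 3.896 min.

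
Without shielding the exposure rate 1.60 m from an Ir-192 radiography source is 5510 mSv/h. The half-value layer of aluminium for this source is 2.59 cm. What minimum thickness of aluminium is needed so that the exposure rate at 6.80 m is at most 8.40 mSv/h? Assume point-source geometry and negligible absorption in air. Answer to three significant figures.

13.4 cm

At 6.80 m, distance alone gives (1.60/6.80)² = 0.05536, so 5510 × 0.05536 = 305.0 mSv/h.
Further attenuation needed: 305.0/8.40 = 36.31.
n = log₂(36.31) = 5.182 half-value layers.
Thickness = 5.182 × 2.59 cm = 13.42 cm.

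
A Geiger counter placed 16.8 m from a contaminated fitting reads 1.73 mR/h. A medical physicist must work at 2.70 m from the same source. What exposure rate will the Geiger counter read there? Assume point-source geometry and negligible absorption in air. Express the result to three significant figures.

67.0 mR/h

By the inverse-square law, scaling from 16.8 m to 2.70 m:
(16.8/2.70)² = 38.72, so 1.73 × 38.72 = 66.99 mR/h.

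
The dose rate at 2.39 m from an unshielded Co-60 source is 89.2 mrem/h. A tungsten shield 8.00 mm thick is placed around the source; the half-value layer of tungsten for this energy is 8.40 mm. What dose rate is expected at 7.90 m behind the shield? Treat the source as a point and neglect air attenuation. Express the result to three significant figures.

4.22 mrem/h

Distance alone: (2.39/7.90)² = 0.09153, so 89.2 × 0.09153 = 8.164 mrem/h.
Shield: 8.00/8.40 = 0.9524 half-value layers → attenuation 2^(−0.9524) = 0.5168.
Combined: 8.164 × 0.5168 = 4.219 mrem/h.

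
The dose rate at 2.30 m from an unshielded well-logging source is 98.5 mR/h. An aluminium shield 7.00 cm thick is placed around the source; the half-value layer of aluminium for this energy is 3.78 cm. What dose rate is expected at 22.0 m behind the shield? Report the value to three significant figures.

Distance alone: (2.30/22.0)² = 0.01093, so 98.5 × 0.01093 = 1.077 mR/h.
Shield: 7.00/3.78 = 1.852 half-value layers → attenuation 2^(−1.852) = 0.2770.
Combined: 1.077 × 0.2770 = 0.2983 mR/h.

0.298 mR/h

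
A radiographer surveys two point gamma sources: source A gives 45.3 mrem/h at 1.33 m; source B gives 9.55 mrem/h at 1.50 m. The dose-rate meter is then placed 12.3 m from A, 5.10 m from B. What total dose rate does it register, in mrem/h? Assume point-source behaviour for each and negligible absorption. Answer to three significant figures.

By superposition, sum each source's inverse-square contribution:
A: 45.3 × (1.33/12.3)² = 0.5297 mrem/h
B: 9.55 × (1.50/5.10)² = 0.8261 mrem/h
Total = 0.5297 + 0.8261 = 1.356 mrem/h.

1.36 mrem/h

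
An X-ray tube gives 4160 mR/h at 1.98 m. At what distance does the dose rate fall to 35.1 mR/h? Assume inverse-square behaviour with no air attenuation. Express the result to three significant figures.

21.6 m

Intensity scales as (d₁/d₂)², so d₂ = d₁·√(I₁/I₂).
I₁/I₂ = 4160/35.1 = 118.5, so d₂ = 1.98 × √118.5 = 21.55 m.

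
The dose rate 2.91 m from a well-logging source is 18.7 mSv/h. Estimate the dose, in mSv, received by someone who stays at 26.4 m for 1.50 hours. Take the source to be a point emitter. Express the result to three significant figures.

Since intensity falls as 1/r², rate at 26.4 m:
(2.91/26.4)² = 0.01215, so 18.7 × 0.01215 = 0.2272 mSv/h.
Dose = rate × time = 0.2272 mSv/h × 1.500 h = 0.3408 mSv.

0.341 mSv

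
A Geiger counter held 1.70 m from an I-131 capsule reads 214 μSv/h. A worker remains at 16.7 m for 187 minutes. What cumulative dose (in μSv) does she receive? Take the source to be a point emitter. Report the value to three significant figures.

By the inverse-square law, rate at 16.7 m:
(1.70/16.7)² = 0.01036, so 214 × 0.01036 = 2.217 μSv/h.
Dose = rate × time = 2.217 μSv/h × 3.117 h = 6.910 μSv.

6.91 μSv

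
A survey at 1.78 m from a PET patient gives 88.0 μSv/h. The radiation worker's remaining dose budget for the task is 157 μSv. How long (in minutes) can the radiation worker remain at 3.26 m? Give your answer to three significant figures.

Intensity scales as (d₁/d₂)², so rate at 3.26 m:
88.0 × (1.78/3.26)² = 88.0 × 0.2981 = 26.23 μSv/h.
Stay time = 157 μSv ÷ 26.23 μSv/h = 5.986 h = 359.2 min.

359 min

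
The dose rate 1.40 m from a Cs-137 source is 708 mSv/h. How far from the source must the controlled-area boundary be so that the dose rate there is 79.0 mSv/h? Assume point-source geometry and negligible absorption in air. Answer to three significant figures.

4.19 m

By the inverse-square law, d₂ = d₁·√(I₁/I₂).
I₁/I₂ = 708/79.0 = 8.962, so d₂ = 1.40 × √8.962 = 4.191 m.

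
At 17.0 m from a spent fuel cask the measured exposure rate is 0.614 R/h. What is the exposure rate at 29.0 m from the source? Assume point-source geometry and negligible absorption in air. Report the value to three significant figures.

Since intensity falls as 1/r², scaling from 17.0 m to 29.0 m:
0.614 × (17.0/29.0)² = 0.614 × 0.3436 = 0.2110 R/h.

0.211 R/h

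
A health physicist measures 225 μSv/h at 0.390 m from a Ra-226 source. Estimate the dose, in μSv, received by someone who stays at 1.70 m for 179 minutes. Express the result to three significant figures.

35.3 μSv

Intensity scales as (d₁/d₂)², so rate at 1.70 m:
(0.390/1.70)² = 0.05263, so 225 × 0.05263 = 11.84 μSv/h.
Dose = rate × time = 11.84 μSv/h × 2.983 h = 35.32 μSv.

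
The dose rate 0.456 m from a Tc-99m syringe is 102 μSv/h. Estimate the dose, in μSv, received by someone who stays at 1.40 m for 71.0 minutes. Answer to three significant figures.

Since intensity falls as 1/r², rate at 1.40 m:
102 × (0.456/1.40)² = 102 × 0.1061 = 10.82 μSv/h.
Dose = rate × time = 10.82 μSv/h × 1.183 h = 12.80 μSv.

12.8 μSv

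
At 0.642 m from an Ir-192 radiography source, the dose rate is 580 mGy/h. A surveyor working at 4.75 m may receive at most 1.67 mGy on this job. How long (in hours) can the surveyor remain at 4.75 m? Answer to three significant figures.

0.158 h

Intensity scales as (d₁/d₂)², so rate at 4.75 m:
580 × (0.642/4.75)² = 580 × 0.01827 = 10.60 mGy/h.
Stay time = 1.67 mGy ÷ 10.60 mGy/h = 0.1575 h.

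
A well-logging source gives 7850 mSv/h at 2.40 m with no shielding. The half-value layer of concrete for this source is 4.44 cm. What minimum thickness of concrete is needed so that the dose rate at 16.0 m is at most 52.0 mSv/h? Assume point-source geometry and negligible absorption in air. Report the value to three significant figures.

At 16.0 m, distance alone gives 7850 × (2.40/16.0)² = 7850 × 0.02250 = 176.6 mSv/h.
Further attenuation needed: 176.6/52.0 = 3.396.
n = log₂(3.396) = 1.764 half-value layers.
Thickness = 1.764 × 4.44 cm = 7.832 cm.

7.83 cm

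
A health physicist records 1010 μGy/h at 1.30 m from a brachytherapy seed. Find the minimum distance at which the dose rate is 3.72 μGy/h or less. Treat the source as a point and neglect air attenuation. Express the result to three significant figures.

21.4 m

Intensity scales as (d₁/d₂)², so d₂ = d₁·√(I₁/I₂).
I₁/I₂ = 1010/3.72 = 271.5, so d₂ = 1.30 × √271.5 = 21.42 m.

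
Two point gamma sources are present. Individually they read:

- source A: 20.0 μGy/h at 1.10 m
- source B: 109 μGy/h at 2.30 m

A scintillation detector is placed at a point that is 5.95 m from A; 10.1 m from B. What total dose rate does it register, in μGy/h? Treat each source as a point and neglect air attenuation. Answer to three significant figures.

6.34 μGy/h

Each source contributes Iᵢ·(dᵢ/rᵢ)²; contributions add.
A: 20.0 × (1.10/5.95)² = 0.6836 μGy/h
B: 109 × (2.30/10.1)² = 5.652 μGy/h
Total = 0.6836 + 5.652 = 6.336 μGy/h.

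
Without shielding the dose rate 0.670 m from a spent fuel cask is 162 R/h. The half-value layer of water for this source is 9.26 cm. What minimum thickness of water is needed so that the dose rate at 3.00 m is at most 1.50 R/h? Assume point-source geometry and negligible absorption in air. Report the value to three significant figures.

At 3.00 m, distance alone gives (0.670/3.00)² = 0.04988, so 162 × 0.04988 = 8.081 R/h.
Further attenuation needed: 8.081/1.50 = 5.387.
n = log₂(5.387) = 2.429 half-value layers.
Thickness = 2.429 × 9.26 cm = 22.49 cm.

22.5 cm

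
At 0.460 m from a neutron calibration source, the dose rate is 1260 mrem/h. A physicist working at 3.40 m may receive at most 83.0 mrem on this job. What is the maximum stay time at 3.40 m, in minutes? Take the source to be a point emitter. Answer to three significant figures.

Using I₁d₁² = I₂d₂², rate at 3.40 m:
(0.460/3.40)² = 0.01830, so 1260 × 0.01830 = 23.06 mrem/h.
Stay time = 83.0 mrem ÷ 23.06 mrem/h = 3.599 h = 215.9 min.

216 min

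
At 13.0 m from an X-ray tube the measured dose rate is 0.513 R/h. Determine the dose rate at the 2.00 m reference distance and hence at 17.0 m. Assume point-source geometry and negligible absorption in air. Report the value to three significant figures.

By the inverse-square law,
At 2.00 m: (13.0/2.00)² = 42.25, so 0.513 × 42.25 = 21.67 R/h
At 17.0 m: (2.00/17.0)² = 0.01384, so 21.67 × 0.01384 = 0.2999 R/h.

21.7 R/h; 0.300 R/h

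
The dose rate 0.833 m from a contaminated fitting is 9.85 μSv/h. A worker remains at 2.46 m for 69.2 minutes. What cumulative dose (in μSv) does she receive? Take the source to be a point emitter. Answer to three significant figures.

1.30 μSv

By the inverse-square law, rate at 2.46 m:
9.85 × (0.833/2.46)² = 9.85 × 0.1147 = 1.130 μSv/h.
Dose = rate × time = 1.130 μSv/h × 1.153 h = 1.303 μSv.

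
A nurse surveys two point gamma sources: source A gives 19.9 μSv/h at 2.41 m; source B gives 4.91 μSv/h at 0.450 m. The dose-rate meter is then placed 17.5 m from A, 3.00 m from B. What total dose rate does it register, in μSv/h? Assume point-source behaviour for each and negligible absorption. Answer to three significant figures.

0.488 μSv/h

Each source contributes Iᵢ·(dᵢ/rᵢ)²; contributions add.
A: 19.9 × (2.41/17.5)² = 0.3774 μSv/h
B: 4.91 × (0.450/3.00)² = 0.1105 μSv/h
Total = 0.3774 + 0.1105 = 0.4879 μSv/h.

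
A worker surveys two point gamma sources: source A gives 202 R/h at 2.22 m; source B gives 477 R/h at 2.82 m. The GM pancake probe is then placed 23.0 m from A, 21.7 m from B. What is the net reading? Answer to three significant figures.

9.94 R/h

Each source contributes Iᵢ·(dᵢ/rᵢ)²; contributions add.
A: 202 × (2.22/23.0)² = 1.882 R/h
B: 477 × (2.82/21.7)² = 8.056 R/h
Total = 1.882 + 8.056 = 9.938 R/h.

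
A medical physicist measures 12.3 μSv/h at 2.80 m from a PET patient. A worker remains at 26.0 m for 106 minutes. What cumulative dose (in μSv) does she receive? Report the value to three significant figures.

Using I₁d₁² = I₂d₂², rate at 26.0 m:
12.3 × (2.80/26.0)² = 12.3 × 0.01160 = 0.1427 μSv/h.
Dose = rate × time = 0.1427 μSv/h × 1.767 h = 0.2522 μSv.

0.252 μSv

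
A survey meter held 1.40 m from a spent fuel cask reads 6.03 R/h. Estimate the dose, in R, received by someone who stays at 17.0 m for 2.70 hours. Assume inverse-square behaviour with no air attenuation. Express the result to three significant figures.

0.110 R

Using I₁d₁² = I₂d₂², rate at 17.0 m:
6.03 × (1.40/17.0)² = 6.03 × 0.006782 = 0.04090 R/h.
Dose = rate × time = 0.04090 R/h × 2.700 h = 0.1104 R.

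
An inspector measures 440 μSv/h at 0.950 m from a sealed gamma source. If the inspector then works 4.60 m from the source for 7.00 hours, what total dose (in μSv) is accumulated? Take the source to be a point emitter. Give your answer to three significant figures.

131 μSv

By the inverse-square law, rate at 4.60 m:
(0.950/4.60)² = 0.04265, so 440 × 0.04265 = 18.77 μSv/h.
Dose = rate × time = 18.77 μSv/h × 7.000 h = 131.4 μSv.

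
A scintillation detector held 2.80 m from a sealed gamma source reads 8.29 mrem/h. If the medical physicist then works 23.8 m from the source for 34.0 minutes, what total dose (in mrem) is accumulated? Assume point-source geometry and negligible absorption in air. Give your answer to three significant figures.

Since intensity falls as 1/r², rate at 23.8 m:
8.29 × (2.80/23.8)² = 8.29 × 0.01384 = 0.1147 mrem/h.
Dose = rate × time = 0.1147 mrem/h × 0.5667 h = 0.06500 mrem.

0.0650 mrem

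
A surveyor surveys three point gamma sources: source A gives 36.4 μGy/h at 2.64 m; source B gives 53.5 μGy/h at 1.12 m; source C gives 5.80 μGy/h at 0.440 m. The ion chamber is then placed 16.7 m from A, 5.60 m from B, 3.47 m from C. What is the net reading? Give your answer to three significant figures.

Each source contributes Iᵢ·(dᵢ/rᵢ)²; contributions add.
A: 36.4 × (2.64/16.7)² = 0.9097 μGy/h
B: 53.5 × (1.12/5.60)² = 2.140 μGy/h
C: 5.80 × (0.440/3.47)² = 0.09326 μGy/h
Total = 0.9097 + 2.140 + 0.09326 = 3.143 μGy/h.

3.14 μGy/h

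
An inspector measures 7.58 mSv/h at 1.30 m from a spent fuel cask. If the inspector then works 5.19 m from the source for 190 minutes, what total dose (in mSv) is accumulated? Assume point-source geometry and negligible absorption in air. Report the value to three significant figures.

Applying the 1/r² law, rate at 5.19 m:
(1.30/5.19)² = 0.06274, so 7.58 × 0.06274 = 0.4756 mSv/h.
Dose = rate × time = 0.4756 mSv/h × 3.167 h = 1.506 mSv.

1.51 mSv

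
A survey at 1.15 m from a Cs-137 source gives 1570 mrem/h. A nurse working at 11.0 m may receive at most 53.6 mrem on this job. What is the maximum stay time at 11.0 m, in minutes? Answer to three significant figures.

Since intensity falls as 1/r², rate at 11.0 m:
(1.15/11.0)² = 0.01093, so 1570 × 0.01093 = 17.16 mrem/h.
Stay time = 53.6 mrem ÷ 17.16 mrem/h = 3.124 h = 187.4 min.

187 min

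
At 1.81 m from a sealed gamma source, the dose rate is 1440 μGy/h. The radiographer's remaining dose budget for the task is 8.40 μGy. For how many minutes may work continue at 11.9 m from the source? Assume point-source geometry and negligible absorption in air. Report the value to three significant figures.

By the inverse-square law, rate at 11.9 m:
1440 × (1.81/11.9)² = 1440 × 0.02313 = 33.31 μGy/h.
Stay time = 8.40 μGy ÷ 33.31 μGy/h = 0.2522 h = 15.13 min.

15.1 min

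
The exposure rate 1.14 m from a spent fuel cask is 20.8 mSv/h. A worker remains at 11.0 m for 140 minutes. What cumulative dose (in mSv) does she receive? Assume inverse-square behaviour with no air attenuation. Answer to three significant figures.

0.521 mSv

Applying the 1/r² law, rate at 11.0 m:
(1.14/11.0)² = 0.01074, so 20.8 × 0.01074 = 0.2234 mSv/h.
Dose = rate × time = 0.2234 mSv/h × 2.333 h = 0.5212 mSv.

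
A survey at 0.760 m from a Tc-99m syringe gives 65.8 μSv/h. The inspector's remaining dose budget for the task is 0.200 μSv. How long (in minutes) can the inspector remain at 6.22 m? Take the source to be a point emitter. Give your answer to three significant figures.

12.2 min

Since intensity falls as 1/r², rate at 6.22 m:
(0.760/6.22)² = 0.01493, so 65.8 × 0.01493 = 0.9824 μSv/h.
Stay time = 0.200 μSv ÷ 0.9824 μSv/h = 0.2036 h = 12.22 min.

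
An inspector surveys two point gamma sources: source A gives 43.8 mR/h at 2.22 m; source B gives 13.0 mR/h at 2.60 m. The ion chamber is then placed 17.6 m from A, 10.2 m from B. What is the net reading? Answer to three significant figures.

Each source contributes Iᵢ·(dᵢ/rᵢ)²; contributions add.
A: 43.8 × (2.22/17.6)² = 0.6969 mR/h
B: 13.0 × (2.60/10.2)² = 0.8447 mR/h
Total = 0.6969 + 0.8447 = 1.542 mR/h.

1.54 mR/h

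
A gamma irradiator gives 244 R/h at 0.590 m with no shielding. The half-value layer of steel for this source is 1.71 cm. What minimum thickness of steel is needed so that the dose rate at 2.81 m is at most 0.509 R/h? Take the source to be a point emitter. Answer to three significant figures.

At 2.81 m, distance alone gives (0.590/2.81)² = 0.04409, so 244 × 0.04409 = 10.76 R/h.
Further attenuation needed: 10.76/0.509 = 21.14.
n = log₂(21.14) = 4.402 half-value layers.
Thickness = 4.402 × 1.71 cm = 7.527 cm.

7.53 cm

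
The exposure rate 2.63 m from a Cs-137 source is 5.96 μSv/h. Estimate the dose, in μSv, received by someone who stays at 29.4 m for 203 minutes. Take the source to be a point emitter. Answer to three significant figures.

Intensity scales as (d₁/d₂)², so rate at 29.4 m:
(2.63/29.4)² = 0.008002, so 5.96 × 0.008002 = 0.04769 μSv/h.
Dose = rate × time = 0.04769 μSv/h × 3.383 h = 0.1613 μSv.

0.161 μSv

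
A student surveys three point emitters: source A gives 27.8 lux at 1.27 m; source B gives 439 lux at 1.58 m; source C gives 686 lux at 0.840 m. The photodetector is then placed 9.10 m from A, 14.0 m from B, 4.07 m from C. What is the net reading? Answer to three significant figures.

By superposition, sum each source's inverse-square contribution:
A: 27.8 × (1.27/9.10)² = 0.5415 lux
B: 439 × (1.58/14.0)² = 5.591 lux
C: 686 × (0.840/4.07)² = 29.22 lux
Total = 0.5415 + 5.591 + 29.22 = 35.35 lux.

35.4 lux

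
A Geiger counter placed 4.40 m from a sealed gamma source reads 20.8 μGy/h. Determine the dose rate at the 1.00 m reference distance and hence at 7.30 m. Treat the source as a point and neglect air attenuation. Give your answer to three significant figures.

By the inverse-square law,
At 1.00 m: (4.40/1.00)² = 19.36, so 20.8 × 19.36 = 402.7 μGy/h
At 7.30 m: 402.7 × (1.00/7.30)² = 402.7 × 0.01877 = 7.559 μGy/h.

403 μGy/h; 7.56 μGy/h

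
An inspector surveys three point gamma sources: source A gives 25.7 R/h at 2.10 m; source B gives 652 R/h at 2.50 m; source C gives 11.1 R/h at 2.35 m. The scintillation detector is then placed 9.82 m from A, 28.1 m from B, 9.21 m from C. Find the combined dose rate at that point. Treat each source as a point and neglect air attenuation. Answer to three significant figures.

7.06 R/h

By superposition, sum each source's inverse-square contribution:
A: 25.7 × (2.10/9.82)² = 1.175 R/h
B: 652 × (2.50/28.1)² = 5.161 R/h
C: 11.1 × (2.35/9.21)² = 0.7227 R/h
Total = 1.175 + 5.161 + 0.7227 = 7.059 R/h.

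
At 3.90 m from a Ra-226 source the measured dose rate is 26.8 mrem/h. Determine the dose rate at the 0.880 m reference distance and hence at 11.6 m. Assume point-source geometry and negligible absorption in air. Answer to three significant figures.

Using I₁d₁² = I₂d₂²,
At 0.880 m: (3.90/0.880)² = 19.64, so 26.8 × 19.64 = 526.4 mrem/h
At 11.6 m: 526.4 × (0.880/11.6)² = 526.4 × 0.005755 = 3.029 mrem/h.

526 mrem/h; 3.03 mrem/h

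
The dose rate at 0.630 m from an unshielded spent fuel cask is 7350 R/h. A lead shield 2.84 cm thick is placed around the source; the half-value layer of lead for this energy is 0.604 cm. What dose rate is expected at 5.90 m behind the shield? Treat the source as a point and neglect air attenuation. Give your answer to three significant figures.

3.22 R/h

Distance alone: (0.630/5.90)² = 0.01140, so 7350 × 0.01140 = 83.79 R/h.
Shield: 2.84/0.604 = 4.702 half-value layers → attenuation 2^(−4.702) = 0.03842.
Combined: 83.79 × 0.03842 = 3.219 R/h.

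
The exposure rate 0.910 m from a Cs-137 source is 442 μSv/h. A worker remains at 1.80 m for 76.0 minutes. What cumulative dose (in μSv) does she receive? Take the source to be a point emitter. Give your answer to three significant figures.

Using I₁d₁² = I₂d₂², rate at 1.80 m:
442 × (0.910/1.80)² = 442 × 0.2556 = 113.0 μSv/h.
Dose = rate × time = 113.0 μSv/h × 1.267 h = 143.2 μSv.

143 μSv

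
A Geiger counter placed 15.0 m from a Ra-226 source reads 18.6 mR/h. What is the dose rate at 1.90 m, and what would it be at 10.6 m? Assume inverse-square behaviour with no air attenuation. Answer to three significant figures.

Applying the 1/r² law,
At 1.90 m: (15.0/1.90)² = 62.33, so 18.6 × 62.33 = 1159 mR/h
At 10.6 m: 1159 × (1.90/10.6)² = 1159 × 0.03213 = 37.24 mR/h.

1160 mR/h; 37.2 mR/h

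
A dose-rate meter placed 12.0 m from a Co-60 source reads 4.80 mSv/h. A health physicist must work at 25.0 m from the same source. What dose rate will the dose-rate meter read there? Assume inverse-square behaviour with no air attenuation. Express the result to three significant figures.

1.11 mSv/h

Using I₁d₁² = I₂d₂², scaling from 12.0 m to 25.0 m:
(12.0/25.0)² = 0.2304, so 4.80 × 0.2304 = 1.106 mSv/h.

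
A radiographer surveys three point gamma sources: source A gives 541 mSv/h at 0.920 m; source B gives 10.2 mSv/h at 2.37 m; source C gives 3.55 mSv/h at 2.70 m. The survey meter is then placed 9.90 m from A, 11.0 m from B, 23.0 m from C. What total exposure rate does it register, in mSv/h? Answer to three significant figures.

5.19 mSv/h

By superposition, sum each source's inverse-square contribution:
A: 541 × (0.920/9.90)² = 4.672 mSv/h
B: 10.2 × (2.37/11.0)² = 0.4735 mSv/h
C: 3.55 × (2.70/23.0)² = 0.04892 mSv/h
Total = 4.672 + 0.4735 + 0.04892 = 5.194 mSv/h.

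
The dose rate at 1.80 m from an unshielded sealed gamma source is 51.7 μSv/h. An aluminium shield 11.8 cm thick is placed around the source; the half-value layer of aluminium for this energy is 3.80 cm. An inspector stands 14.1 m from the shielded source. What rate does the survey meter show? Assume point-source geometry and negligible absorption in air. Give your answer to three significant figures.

Distance alone: 51.7 × (1.80/14.1)² = 51.7 × 0.01630 = 0.8427 μSv/h.
Shield: 11.8/3.80 = 3.105 half-value layers → attenuation 2^(−3.105) = 0.1162.
Combined: 0.8427 × 0.1162 = 0.09792 μSv/h.

0.0979 μSv/h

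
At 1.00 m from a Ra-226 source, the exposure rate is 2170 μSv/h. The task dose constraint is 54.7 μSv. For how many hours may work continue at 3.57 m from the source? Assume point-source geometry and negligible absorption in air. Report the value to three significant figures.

Applying the 1/r² law, rate at 3.57 m:
2170 × (1.00/3.57)² = 2170 × 0.07846 = 170.3 μSv/h.
Stay time = 54.7 μSv ÷ 170.3 μSv/h = 0.3212 h.

0.321 h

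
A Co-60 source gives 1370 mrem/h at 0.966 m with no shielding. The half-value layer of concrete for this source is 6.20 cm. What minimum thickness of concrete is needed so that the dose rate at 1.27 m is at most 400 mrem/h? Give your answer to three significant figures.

At 1.27 m, distance alone gives 1370 × (0.966/1.27)² = 1370 × 0.5786 = 792.7 mrem/h.
Further attenuation needed: 792.7/400 = 1.982.
n = log₂(1.982) = 0.9870 half-value layers.
Thickness = 0.9870 × 6.20 cm = 6.119 cm.

6.12 cm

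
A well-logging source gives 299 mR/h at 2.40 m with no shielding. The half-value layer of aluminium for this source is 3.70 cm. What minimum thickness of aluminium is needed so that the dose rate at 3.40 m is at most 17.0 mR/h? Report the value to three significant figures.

At 3.40 m, distance alone gives (2.40/3.40)² = 0.4983, so 299 × 0.4983 = 149.0 mR/h.
Further attenuation needed: 149.0/17.0 = 8.765.
n = log₂(8.765) = 3.132 half-value layers.
Thickness = 3.132 × 3.70 cm = 11.59 cm.

11.6 cm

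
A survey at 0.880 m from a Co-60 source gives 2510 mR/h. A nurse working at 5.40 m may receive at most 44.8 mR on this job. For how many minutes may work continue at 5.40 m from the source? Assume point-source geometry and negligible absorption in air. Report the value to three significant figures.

Applying the 1/r² law, rate at 5.40 m:
2510 × (0.880/5.40)² = 2510 × 0.02656 = 66.67 mR/h.
Stay time = 44.8 mR ÷ 66.67 mR/h = 0.6720 h = 40.32 min.

40.3 min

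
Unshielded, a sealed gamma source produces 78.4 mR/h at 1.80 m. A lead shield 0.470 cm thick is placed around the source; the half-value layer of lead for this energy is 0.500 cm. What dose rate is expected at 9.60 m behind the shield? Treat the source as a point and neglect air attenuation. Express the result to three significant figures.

Distance alone: (1.80/9.60)² = 0.03516, so 78.4 × 0.03516 = 2.757 mR/h.
Shield: 0.470/0.500 = 0.9400 half-value layers → attenuation 2^(−0.9400) = 0.5212.
Combined: 2.757 × 0.5212 = 1.437 mR/h.

1.44 mR/h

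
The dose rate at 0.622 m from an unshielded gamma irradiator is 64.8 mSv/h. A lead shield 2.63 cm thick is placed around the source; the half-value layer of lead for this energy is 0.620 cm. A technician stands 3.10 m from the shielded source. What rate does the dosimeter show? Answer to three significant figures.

0.138 mSv/h

Distance alone: 64.8 × (0.622/3.10)² = 64.8 × 0.04026 = 2.609 mSv/h.
Shield: 2.63/0.620 = 4.242 half-value layers → attenuation 2^(−4.242) = 0.05285.
Combined: 2.609 × 0.05285 = 0.1379 mSv/h.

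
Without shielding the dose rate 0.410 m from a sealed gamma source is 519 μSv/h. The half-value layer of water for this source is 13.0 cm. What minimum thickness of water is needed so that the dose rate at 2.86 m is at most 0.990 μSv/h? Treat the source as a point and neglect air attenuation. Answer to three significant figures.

At 2.86 m, distance alone gives (0.410/2.86)² = 0.02055, so 519 × 0.02055 = 10.67 μSv/h.
Further attenuation needed: 10.67/0.990 = 10.78.
n = log₂(10.78) = 3.430 half-value layers.
Thickness = 3.430 × 13.0 cm = 44.59 cm.

44.6 cm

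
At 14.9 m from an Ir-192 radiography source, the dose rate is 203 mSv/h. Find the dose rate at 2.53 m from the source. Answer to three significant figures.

7040 mSv/h

By the inverse-square law, the rate at 2.53 m is
203 × (14.9/2.53)² = 203 × 34.68 = 7040 mSv/h.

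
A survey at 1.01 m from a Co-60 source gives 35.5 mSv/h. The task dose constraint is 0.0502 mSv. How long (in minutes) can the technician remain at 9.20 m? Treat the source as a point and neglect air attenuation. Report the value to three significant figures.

Applying the 1/r² law, rate at 9.20 m:
35.5 × (1.01/9.20)² = 35.5 × 0.01205 = 0.4278 mSv/h.
Stay time = 0.0502 mSv ÷ 0.4278 mSv/h = 0.1173 h = 7.038 min.

7.04 min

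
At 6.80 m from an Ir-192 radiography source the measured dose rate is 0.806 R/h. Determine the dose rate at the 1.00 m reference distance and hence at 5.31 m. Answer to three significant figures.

Using I₁d₁² = I₂d₂²,
At 1.00 m: (6.80/1.00)² = 46.24, so 0.806 × 46.24 = 37.27 R/h
At 5.31 m: (1.00/5.31)² = 0.03547, so 37.27 × 0.03547 = 1.322 R/h.

37.3 R/h; 1.32 R/h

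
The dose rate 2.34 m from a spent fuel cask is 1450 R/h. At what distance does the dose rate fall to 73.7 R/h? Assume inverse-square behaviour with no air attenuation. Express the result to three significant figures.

Intensity scales as (d₁/d₂)², so d₂ = d₁·√(I₁/I₂).
I₁/I₂ = 1450/73.7 = 19.67, so d₂ = 2.34 × √19.67 = 10.38 m.

10.4 m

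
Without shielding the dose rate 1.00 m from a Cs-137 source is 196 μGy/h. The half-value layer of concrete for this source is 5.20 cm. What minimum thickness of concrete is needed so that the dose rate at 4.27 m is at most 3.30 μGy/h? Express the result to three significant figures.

At 4.27 m, distance alone gives (1.00/4.27)² = 0.05485, so 196 × 0.05485 = 10.75 μGy/h.
Further attenuation needed: 10.75/3.30 = 3.258.
n = log₂(3.258) = 1.704 half-value layers.
Thickness = 1.704 × 5.20 cm = 8.861 cm.

8.86 cm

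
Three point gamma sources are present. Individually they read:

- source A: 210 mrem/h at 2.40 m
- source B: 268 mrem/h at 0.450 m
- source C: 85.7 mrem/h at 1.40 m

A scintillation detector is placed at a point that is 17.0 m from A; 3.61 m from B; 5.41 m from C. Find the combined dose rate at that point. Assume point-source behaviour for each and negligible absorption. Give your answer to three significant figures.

14.1 mrem/h

Each source contributes Iᵢ·(dᵢ/rᵢ)²; contributions add.
A: 210 × (2.40/17.0)² = 4.185 mrem/h
B: 268 × (0.450/3.61)² = 4.164 mrem/h
C: 85.7 × (1.40/5.41)² = 5.739 mrem/h
Total = 4.185 + 4.164 + 5.739 = 14.09 mrem/h.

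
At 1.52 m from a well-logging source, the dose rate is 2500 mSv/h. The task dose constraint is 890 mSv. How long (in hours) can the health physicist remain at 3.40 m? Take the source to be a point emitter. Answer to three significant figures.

1.78 h

Using I₁d₁² = I₂d₂², rate at 3.40 m:
(1.52/3.40)² = 0.1999, so 2500 × 0.1999 = 499.8 mSv/h.
Stay time = 890 mSv ÷ 499.8 mSv/h = 1.781 h.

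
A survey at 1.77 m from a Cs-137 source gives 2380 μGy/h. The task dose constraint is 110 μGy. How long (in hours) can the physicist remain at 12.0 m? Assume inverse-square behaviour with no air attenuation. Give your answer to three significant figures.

Using I₁d₁² = I₂d₂², rate at 12.0 m:
(1.77/12.0)² = 0.02176, so 2380 × 0.02176 = 51.79 μGy/h.
Stay time = 110 μGy ÷ 51.79 μGy/h = 2.124 h.

2.12 h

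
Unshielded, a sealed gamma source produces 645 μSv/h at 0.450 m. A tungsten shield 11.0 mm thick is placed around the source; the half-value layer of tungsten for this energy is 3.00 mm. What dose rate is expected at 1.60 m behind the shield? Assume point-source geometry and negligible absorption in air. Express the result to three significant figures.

4.02 μSv/h

Distance alone: 645 × (0.450/1.60)² = 645 × 0.07910 = 51.02 μSv/h.
Shield: 11.0/3.00 = 3.667 half-value layers → attenuation 2^(−3.667) = 0.07873.
Combined: 51.02 × 0.07873 = 4.017 μSv/h.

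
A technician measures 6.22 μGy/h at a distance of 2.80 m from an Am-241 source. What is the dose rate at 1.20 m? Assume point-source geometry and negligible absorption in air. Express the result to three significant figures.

Since intensity falls as 1/r², the rate at 1.20 m is
(2.80/1.20)² = 5.444, so 6.22 × 5.444 = 33.86 μGy/h.

33.9 μGy/h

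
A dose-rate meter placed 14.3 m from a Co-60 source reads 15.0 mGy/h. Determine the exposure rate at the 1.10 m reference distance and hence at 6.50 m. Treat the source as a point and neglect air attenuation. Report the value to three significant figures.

By the inverse-square law,
At 1.10 m: (14.3/1.10)² = 169.0, so 15.0 × 169.0 = 2535 mGy/h
At 6.50 m: 2535 × (1.10/6.50)² = 2535 × 0.02864 = 72.60 mGy/h.

2540 mGy/h; 72.6 mGy/h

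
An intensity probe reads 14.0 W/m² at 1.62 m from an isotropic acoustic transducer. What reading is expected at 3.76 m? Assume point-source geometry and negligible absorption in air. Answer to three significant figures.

2.60 W/m²

Applying the 1/r² law, the rate at 3.76 m is
14.0 × (1.62/3.76)² = 14.0 × 0.1856 = 2.598 W/m².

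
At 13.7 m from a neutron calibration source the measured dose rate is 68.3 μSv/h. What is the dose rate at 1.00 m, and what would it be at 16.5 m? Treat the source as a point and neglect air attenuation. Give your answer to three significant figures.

12800 μSv/h; 47.1 μSv/h

Applying the 1/r² law,
At 1.00 m: 68.3 × (13.7/1.00)² = 68.3 × 187.7 = 12820 μSv/h
At 16.5 m: 12820 × (1.00/16.5)² = 12820 × 0.003673 = 47.09 μSv/h.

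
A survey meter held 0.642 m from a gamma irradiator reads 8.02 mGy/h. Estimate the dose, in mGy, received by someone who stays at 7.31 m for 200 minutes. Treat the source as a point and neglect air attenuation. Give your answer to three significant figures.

By the inverse-square law, rate at 7.31 m:
(0.642/7.31)² = 0.007713, so 8.02 × 0.007713 = 0.06186 mGy/h.
Dose = rate × time = 0.06186 mGy/h × 3.333 h = 0.2062 mGy.

0.206 mGy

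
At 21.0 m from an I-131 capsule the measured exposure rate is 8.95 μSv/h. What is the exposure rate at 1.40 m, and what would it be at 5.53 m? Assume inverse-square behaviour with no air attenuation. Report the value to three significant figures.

2010 μSv/h; 129 μSv/h

Since intensity falls as 1/r²,
At 1.40 m: 8.95 × (21.0/1.40)² = 8.95 × 225.0 = 2014 μSv/h
At 5.53 m: 2014 × (1.40/5.53)² = 2014 × 0.06409 = 129.1 μSv/h.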